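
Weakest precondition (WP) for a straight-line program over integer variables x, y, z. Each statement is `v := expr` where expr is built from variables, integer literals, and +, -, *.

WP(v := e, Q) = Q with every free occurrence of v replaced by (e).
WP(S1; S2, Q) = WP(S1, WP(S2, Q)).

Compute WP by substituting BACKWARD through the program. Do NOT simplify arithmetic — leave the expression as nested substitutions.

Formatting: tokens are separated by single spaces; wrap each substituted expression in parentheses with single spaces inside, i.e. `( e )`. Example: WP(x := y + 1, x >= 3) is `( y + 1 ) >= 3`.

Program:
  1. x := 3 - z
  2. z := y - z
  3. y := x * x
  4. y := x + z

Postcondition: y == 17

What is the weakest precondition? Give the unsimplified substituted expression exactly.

Answer: ( ( 3 - z ) + ( y - z ) ) == 17

Derivation:
post: y == 17
stmt 4: y := x + z  -- replace 1 occurrence(s) of y with (x + z)
  => ( x + z ) == 17
stmt 3: y := x * x  -- replace 0 occurrence(s) of y with (x * x)
  => ( x + z ) == 17
stmt 2: z := y - z  -- replace 1 occurrence(s) of z with (y - z)
  => ( x + ( y - z ) ) == 17
stmt 1: x := 3 - z  -- replace 1 occurrence(s) of x with (3 - z)
  => ( ( 3 - z ) + ( y - z ) ) == 17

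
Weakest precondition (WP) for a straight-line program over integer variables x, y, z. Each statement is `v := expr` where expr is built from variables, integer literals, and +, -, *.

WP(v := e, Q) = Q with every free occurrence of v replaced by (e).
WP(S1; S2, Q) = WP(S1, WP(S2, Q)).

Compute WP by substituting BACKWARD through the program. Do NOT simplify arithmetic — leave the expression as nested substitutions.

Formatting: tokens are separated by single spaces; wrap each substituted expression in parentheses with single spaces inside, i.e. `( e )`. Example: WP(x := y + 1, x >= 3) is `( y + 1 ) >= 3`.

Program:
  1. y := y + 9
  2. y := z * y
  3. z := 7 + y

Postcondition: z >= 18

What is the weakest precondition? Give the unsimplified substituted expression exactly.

post: z >= 18
stmt 3: z := 7 + y  -- replace 1 occurrence(s) of z with (7 + y)
  => ( 7 + y ) >= 18
stmt 2: y := z * y  -- replace 1 occurrence(s) of y with (z * y)
  => ( 7 + ( z * y ) ) >= 18
stmt 1: y := y + 9  -- replace 1 occurrence(s) of y with (y + 9)
  => ( 7 + ( z * ( y + 9 ) ) ) >= 18

Answer: ( 7 + ( z * ( y + 9 ) ) ) >= 18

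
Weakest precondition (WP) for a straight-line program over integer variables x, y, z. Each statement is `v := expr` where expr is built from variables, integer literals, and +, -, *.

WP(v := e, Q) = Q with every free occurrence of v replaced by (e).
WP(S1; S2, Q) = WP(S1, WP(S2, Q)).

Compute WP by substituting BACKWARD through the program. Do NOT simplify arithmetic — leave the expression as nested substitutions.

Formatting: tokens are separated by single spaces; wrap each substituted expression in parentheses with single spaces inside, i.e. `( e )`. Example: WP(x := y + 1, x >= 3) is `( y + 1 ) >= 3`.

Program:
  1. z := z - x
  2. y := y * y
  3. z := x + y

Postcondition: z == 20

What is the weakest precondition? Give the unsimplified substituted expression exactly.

post: z == 20
stmt 3: z := x + y  -- replace 1 occurrence(s) of z with (x + y)
  => ( x + y ) == 20
stmt 2: y := y * y  -- replace 1 occurrence(s) of y with (y * y)
  => ( x + ( y * y ) ) == 20
stmt 1: z := z - x  -- replace 0 occurrence(s) of z with (z - x)
  => ( x + ( y * y ) ) == 20

Answer: ( x + ( y * y ) ) == 20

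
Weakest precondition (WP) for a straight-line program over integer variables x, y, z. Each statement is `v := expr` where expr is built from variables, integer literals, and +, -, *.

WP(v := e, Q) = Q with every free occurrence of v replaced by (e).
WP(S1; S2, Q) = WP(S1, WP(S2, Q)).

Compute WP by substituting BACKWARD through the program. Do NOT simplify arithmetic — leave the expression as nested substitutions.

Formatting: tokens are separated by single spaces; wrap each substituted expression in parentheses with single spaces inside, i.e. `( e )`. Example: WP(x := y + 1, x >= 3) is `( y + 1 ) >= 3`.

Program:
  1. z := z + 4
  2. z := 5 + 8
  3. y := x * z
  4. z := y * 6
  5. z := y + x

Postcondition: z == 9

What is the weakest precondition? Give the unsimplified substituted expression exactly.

Answer: ( ( x * ( 5 + 8 ) ) + x ) == 9

Derivation:
post: z == 9
stmt 5: z := y + x  -- replace 1 occurrence(s) of z with (y + x)
  => ( y + x ) == 9
stmt 4: z := y * 6  -- replace 0 occurrence(s) of z with (y * 6)
  => ( y + x ) == 9
stmt 3: y := x * z  -- replace 1 occurrence(s) of y with (x * z)
  => ( ( x * z ) + x ) == 9
stmt 2: z := 5 + 8  -- replace 1 occurrence(s) of z with (5 + 8)
  => ( ( x * ( 5 + 8 ) ) + x ) == 9
stmt 1: z := z + 4  -- replace 0 occurrence(s) of z with (z + 4)
  => ( ( x * ( 5 + 8 ) ) + x ) == 9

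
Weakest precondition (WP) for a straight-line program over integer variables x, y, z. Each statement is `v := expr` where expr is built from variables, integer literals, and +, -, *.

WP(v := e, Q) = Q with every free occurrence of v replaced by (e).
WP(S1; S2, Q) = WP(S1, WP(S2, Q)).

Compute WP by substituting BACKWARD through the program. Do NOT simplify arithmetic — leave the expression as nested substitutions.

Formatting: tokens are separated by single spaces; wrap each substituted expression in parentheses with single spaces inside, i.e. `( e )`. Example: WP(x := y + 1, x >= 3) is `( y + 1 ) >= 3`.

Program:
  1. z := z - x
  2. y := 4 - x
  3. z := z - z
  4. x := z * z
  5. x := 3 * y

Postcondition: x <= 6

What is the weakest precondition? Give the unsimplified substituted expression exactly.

Answer: ( 3 * ( 4 - x ) ) <= 6

Derivation:
post: x <= 6
stmt 5: x := 3 * y  -- replace 1 occurrence(s) of x with (3 * y)
  => ( 3 * y ) <= 6
stmt 4: x := z * z  -- replace 0 occurrence(s) of x with (z * z)
  => ( 3 * y ) <= 6
stmt 3: z := z - z  -- replace 0 occurrence(s) of z with (z - z)
  => ( 3 * y ) <= 6
stmt 2: y := 4 - x  -- replace 1 occurrence(s) of y with (4 - x)
  => ( 3 * ( 4 - x ) ) <= 6
stmt 1: z := z - x  -- replace 0 occurrence(s) of z with (z - x)
  => ( 3 * ( 4 - x ) ) <= 6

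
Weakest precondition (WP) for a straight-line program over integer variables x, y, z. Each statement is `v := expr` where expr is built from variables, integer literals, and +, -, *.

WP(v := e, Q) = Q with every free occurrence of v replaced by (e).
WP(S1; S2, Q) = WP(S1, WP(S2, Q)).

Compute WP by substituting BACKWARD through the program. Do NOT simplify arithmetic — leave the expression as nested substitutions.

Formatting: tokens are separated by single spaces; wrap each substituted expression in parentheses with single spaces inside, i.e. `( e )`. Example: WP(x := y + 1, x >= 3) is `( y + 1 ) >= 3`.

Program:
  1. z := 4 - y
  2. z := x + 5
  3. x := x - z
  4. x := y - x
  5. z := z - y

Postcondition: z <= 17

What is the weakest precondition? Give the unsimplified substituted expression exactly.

post: z <= 17
stmt 5: z := z - y  -- replace 1 occurrence(s) of z with (z - y)
  => ( z - y ) <= 17
stmt 4: x := y - x  -- replace 0 occurrence(s) of x with (y - x)
  => ( z - y ) <= 17
stmt 3: x := x - z  -- replace 0 occurrence(s) of x with (x - z)
  => ( z - y ) <= 17
stmt 2: z := x + 5  -- replace 1 occurrence(s) of z with (x + 5)
  => ( ( x + 5 ) - y ) <= 17
stmt 1: z := 4 - y  -- replace 0 occurrence(s) of z with (4 - y)
  => ( ( x + 5 ) - y ) <= 17

Answer: ( ( x + 5 ) - y ) <= 17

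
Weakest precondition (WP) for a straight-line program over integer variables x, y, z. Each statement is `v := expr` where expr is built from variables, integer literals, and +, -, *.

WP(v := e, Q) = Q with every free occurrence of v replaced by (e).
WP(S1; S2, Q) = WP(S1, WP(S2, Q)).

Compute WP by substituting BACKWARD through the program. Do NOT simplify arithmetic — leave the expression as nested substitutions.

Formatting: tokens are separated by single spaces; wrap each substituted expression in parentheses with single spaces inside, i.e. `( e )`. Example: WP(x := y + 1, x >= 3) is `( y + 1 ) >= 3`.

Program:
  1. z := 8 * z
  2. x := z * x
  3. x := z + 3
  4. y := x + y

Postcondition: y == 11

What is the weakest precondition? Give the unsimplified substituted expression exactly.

post: y == 11
stmt 4: y := x + y  -- replace 1 occurrence(s) of y with (x + y)
  => ( x + y ) == 11
stmt 3: x := z + 3  -- replace 1 occurrence(s) of x with (z + 3)
  => ( ( z + 3 ) + y ) == 11
stmt 2: x := z * x  -- replace 0 occurrence(s) of x with (z * x)
  => ( ( z + 3 ) + y ) == 11
stmt 1: z := 8 * z  -- replace 1 occurrence(s) of z with (8 * z)
  => ( ( ( 8 * z ) + 3 ) + y ) == 11

Answer: ( ( ( 8 * z ) + 3 ) + y ) == 11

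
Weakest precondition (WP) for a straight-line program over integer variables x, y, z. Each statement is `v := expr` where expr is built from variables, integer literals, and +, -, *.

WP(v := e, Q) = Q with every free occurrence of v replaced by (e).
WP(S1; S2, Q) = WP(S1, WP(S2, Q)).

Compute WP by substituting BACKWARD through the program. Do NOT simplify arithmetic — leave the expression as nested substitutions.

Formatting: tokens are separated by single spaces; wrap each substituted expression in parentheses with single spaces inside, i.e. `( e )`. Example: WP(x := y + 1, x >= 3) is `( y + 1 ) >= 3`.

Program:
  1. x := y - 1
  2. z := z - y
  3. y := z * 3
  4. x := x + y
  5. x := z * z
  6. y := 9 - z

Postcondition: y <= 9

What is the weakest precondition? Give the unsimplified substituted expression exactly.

post: y <= 9
stmt 6: y := 9 - z  -- replace 1 occurrence(s) of y with (9 - z)
  => ( 9 - z ) <= 9
stmt 5: x := z * z  -- replace 0 occurrence(s) of x with (z * z)
  => ( 9 - z ) <= 9
stmt 4: x := x + y  -- replace 0 occurrence(s) of x with (x + y)
  => ( 9 - z ) <= 9
stmt 3: y := z * 3  -- replace 0 occurrence(s) of y with (z * 3)
  => ( 9 - z ) <= 9
stmt 2: z := z - y  -- replace 1 occurrence(s) of z with (z - y)
  => ( 9 - ( z - y ) ) <= 9
stmt 1: x := y - 1  -- replace 0 occurrence(s) of x with (y - 1)
  => ( 9 - ( z - y ) ) <= 9

Answer: ( 9 - ( z - y ) ) <= 9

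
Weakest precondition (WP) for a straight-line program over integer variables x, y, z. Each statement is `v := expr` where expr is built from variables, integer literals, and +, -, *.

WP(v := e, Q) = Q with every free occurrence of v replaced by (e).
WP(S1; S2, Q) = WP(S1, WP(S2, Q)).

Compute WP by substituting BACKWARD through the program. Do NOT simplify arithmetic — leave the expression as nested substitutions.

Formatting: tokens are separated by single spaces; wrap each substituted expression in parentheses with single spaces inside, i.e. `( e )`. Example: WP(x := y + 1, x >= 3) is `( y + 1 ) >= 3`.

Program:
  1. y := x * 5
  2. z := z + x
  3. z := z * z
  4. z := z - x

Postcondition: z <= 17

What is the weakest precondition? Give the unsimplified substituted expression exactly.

Answer: ( ( ( z + x ) * ( z + x ) ) - x ) <= 17

Derivation:
post: z <= 17
stmt 4: z := z - x  -- replace 1 occurrence(s) of z with (z - x)
  => ( z - x ) <= 17
stmt 3: z := z * z  -- replace 1 occurrence(s) of z with (z * z)
  => ( ( z * z ) - x ) <= 17
stmt 2: z := z + x  -- replace 2 occurrence(s) of z with (z + x)
  => ( ( ( z + x ) * ( z + x ) ) - x ) <= 17
stmt 1: y := x * 5  -- replace 0 occurrence(s) of y with (x * 5)
  => ( ( ( z + x ) * ( z + x ) ) - x ) <= 17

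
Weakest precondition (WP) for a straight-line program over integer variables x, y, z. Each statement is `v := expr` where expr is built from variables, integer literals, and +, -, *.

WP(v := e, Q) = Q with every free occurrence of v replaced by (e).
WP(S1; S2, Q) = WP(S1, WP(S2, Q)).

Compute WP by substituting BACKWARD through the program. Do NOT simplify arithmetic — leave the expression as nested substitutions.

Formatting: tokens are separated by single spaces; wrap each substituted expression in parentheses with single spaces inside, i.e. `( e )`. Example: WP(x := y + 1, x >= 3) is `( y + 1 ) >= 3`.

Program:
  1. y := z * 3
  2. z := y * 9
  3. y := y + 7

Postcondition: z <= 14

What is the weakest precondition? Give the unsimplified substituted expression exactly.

Answer: ( ( z * 3 ) * 9 ) <= 14

Derivation:
post: z <= 14
stmt 3: y := y + 7  -- replace 0 occurrence(s) of y with (y + 7)
  => z <= 14
stmt 2: z := y * 9  -- replace 1 occurrence(s) of z with (y * 9)
  => ( y * 9 ) <= 14
stmt 1: y := z * 3  -- replace 1 occurrence(s) of y with (z * 3)
  => ( ( z * 3 ) * 9 ) <= 14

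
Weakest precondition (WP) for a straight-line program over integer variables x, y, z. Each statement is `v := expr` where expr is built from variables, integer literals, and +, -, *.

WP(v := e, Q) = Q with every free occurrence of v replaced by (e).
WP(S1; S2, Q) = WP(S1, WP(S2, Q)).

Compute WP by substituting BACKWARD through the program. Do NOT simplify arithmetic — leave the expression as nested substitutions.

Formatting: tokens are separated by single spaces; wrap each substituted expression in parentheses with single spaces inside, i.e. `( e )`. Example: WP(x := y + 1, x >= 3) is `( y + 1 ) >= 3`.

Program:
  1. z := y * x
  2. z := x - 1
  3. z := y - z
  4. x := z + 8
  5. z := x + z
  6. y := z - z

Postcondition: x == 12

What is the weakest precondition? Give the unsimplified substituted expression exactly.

post: x == 12
stmt 6: y := z - z  -- replace 0 occurrence(s) of y with (z - z)
  => x == 12
stmt 5: z := x + z  -- replace 0 occurrence(s) of z with (x + z)
  => x == 12
stmt 4: x := z + 8  -- replace 1 occurrence(s) of x with (z + 8)
  => ( z + 8 ) == 12
stmt 3: z := y - z  -- replace 1 occurrence(s) of z with (y - z)
  => ( ( y - z ) + 8 ) == 12
stmt 2: z := x - 1  -- replace 1 occurrence(s) of z with (x - 1)
  => ( ( y - ( x - 1 ) ) + 8 ) == 12
stmt 1: z := y * x  -- replace 0 occurrence(s) of z with (y * x)
  => ( ( y - ( x - 1 ) ) + 8 ) == 12

Answer: ( ( y - ( x - 1 ) ) + 8 ) == 12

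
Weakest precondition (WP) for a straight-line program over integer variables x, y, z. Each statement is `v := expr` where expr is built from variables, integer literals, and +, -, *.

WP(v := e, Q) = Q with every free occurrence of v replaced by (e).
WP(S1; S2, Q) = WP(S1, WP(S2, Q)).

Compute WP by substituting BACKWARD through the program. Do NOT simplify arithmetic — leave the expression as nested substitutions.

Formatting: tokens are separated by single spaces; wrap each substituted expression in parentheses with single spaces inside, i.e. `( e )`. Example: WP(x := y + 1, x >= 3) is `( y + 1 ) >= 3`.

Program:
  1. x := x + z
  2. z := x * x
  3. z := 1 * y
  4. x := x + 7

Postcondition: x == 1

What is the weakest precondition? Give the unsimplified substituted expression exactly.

Answer: ( ( x + z ) + 7 ) == 1

Derivation:
post: x == 1
stmt 4: x := x + 7  -- replace 1 occurrence(s) of x with (x + 7)
  => ( x + 7 ) == 1
stmt 3: z := 1 * y  -- replace 0 occurrence(s) of z with (1 * y)
  => ( x + 7 ) == 1
stmt 2: z := x * x  -- replace 0 occurrence(s) of z with (x * x)
  => ( x + 7 ) == 1
stmt 1: x := x + z  -- replace 1 occurrence(s) of x with (x + z)
  => ( ( x + z ) + 7 ) == 1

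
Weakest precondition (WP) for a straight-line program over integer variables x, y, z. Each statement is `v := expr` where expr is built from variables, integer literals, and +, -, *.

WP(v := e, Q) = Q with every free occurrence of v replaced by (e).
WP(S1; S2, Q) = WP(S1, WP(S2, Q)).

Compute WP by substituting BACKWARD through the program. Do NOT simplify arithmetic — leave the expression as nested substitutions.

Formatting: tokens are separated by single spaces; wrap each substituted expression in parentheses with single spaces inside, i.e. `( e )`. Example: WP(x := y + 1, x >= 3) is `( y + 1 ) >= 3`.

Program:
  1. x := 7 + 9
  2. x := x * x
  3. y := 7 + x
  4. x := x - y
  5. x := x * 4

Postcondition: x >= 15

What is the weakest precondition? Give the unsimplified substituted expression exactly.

post: x >= 15
stmt 5: x := x * 4  -- replace 1 occurrence(s) of x with (x * 4)
  => ( x * 4 ) >= 15
stmt 4: x := x - y  -- replace 1 occurrence(s) of x with (x - y)
  => ( ( x - y ) * 4 ) >= 15
stmt 3: y := 7 + x  -- replace 1 occurrence(s) of y with (7 + x)
  => ( ( x - ( 7 + x ) ) * 4 ) >= 15
stmt 2: x := x * x  -- replace 2 occurrence(s) of x with (x * x)
  => ( ( ( x * x ) - ( 7 + ( x * x ) ) ) * 4 ) >= 15
stmt 1: x := 7 + 9  -- replace 4 occurrence(s) of x with (7 + 9)
  => ( ( ( ( 7 + 9 ) * ( 7 + 9 ) ) - ( 7 + ( ( 7 + 9 ) * ( 7 + 9 ) ) ) ) * 4 ) >= 15

Answer: ( ( ( ( 7 + 9 ) * ( 7 + 9 ) ) - ( 7 + ( ( 7 + 9 ) * ( 7 + 9 ) ) ) ) * 4 ) >= 15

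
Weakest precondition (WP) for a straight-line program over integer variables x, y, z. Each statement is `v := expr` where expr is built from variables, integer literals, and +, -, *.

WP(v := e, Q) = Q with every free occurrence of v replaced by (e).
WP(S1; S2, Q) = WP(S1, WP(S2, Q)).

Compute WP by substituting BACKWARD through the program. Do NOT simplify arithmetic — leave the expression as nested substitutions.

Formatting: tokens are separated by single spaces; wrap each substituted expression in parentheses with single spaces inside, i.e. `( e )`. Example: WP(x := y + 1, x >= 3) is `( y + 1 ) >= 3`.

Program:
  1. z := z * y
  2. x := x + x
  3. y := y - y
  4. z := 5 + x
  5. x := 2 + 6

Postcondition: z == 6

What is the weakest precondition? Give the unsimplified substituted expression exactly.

post: z == 6
stmt 5: x := 2 + 6  -- replace 0 occurrence(s) of x with (2 + 6)
  => z == 6
stmt 4: z := 5 + x  -- replace 1 occurrence(s) of z with (5 + x)
  => ( 5 + x ) == 6
stmt 3: y := y - y  -- replace 0 occurrence(s) of y with (y - y)
  => ( 5 + x ) == 6
stmt 2: x := x + x  -- replace 1 occurrence(s) of x with (x + x)
  => ( 5 + ( x + x ) ) == 6
stmt 1: z := z * y  -- replace 0 occurrence(s) of z with (z * y)
  => ( 5 + ( x + x ) ) == 6

Answer: ( 5 + ( x + x ) ) == 6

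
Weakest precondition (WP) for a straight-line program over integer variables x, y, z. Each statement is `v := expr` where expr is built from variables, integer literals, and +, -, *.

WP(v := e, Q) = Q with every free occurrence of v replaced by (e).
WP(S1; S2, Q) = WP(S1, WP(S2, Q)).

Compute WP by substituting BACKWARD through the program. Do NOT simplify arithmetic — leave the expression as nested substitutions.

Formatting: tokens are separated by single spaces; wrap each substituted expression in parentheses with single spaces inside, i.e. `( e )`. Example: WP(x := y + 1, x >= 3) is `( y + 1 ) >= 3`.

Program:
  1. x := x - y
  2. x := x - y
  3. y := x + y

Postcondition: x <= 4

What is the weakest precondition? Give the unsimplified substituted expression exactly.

Answer: ( ( x - y ) - y ) <= 4

Derivation:
post: x <= 4
stmt 3: y := x + y  -- replace 0 occurrence(s) of y with (x + y)
  => x <= 4
stmt 2: x := x - y  -- replace 1 occurrence(s) of x with (x - y)
  => ( x - y ) <= 4
stmt 1: x := x - y  -- replace 1 occurrence(s) of x with (x - y)
  => ( ( x - y ) - y ) <= 4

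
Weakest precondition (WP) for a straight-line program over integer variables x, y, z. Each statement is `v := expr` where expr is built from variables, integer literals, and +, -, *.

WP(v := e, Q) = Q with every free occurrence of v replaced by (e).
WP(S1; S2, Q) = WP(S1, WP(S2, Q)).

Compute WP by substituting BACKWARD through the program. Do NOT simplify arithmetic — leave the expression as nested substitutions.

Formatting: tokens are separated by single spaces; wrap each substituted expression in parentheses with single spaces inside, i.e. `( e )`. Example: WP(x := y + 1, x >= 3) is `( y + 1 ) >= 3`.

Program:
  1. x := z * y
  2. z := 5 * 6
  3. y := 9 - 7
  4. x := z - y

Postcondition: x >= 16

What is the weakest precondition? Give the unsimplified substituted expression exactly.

post: x >= 16
stmt 4: x := z - y  -- replace 1 occurrence(s) of x with (z - y)
  => ( z - y ) >= 16
stmt 3: y := 9 - 7  -- replace 1 occurrence(s) of y with (9 - 7)
  => ( z - ( 9 - 7 ) ) >= 16
stmt 2: z := 5 * 6  -- replace 1 occurrence(s) of z with (5 * 6)
  => ( ( 5 * 6 ) - ( 9 - 7 ) ) >= 16
stmt 1: x := z * y  -- replace 0 occurrence(s) of x with (z * y)
  => ( ( 5 * 6 ) - ( 9 - 7 ) ) >= 16

Answer: ( ( 5 * 6 ) - ( 9 - 7 ) ) >= 16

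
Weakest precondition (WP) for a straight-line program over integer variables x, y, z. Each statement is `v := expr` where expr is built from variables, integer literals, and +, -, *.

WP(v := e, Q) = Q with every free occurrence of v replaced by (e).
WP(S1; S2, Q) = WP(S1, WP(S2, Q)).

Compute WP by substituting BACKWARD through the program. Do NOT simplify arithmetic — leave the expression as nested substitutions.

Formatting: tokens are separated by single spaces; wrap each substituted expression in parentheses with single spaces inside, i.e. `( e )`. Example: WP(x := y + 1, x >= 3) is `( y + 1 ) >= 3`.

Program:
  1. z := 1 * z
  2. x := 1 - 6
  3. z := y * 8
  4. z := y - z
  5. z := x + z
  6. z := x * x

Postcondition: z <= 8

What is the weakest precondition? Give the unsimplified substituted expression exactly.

post: z <= 8
stmt 6: z := x * x  -- replace 1 occurrence(s) of z with (x * x)
  => ( x * x ) <= 8
stmt 5: z := x + z  -- replace 0 occurrence(s) of z with (x + z)
  => ( x * x ) <= 8
stmt 4: z := y - z  -- replace 0 occurrence(s) of z with (y - z)
  => ( x * x ) <= 8
stmt 3: z := y * 8  -- replace 0 occurrence(s) of z with (y * 8)
  => ( x * x ) <= 8
stmt 2: x := 1 - 6  -- replace 2 occurrence(s) of x with (1 - 6)
  => ( ( 1 - 6 ) * ( 1 - 6 ) ) <= 8
stmt 1: z := 1 * z  -- replace 0 occurrence(s) of z with (1 * z)
  => ( ( 1 - 6 ) * ( 1 - 6 ) ) <= 8

Answer: ( ( 1 - 6 ) * ( 1 - 6 ) ) <= 8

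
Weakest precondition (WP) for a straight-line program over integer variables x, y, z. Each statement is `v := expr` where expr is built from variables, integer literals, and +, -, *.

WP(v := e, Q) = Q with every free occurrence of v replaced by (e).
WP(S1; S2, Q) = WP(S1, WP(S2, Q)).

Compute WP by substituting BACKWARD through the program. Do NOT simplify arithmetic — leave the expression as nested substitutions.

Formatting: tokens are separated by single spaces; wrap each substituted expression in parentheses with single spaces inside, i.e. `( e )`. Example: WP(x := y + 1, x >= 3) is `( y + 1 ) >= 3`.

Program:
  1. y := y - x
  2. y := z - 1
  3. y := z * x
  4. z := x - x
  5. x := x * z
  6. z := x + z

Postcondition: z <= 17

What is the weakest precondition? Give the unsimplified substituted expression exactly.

post: z <= 17
stmt 6: z := x + z  -- replace 1 occurrence(s) of z with (x + z)
  => ( x + z ) <= 17
stmt 5: x := x * z  -- replace 1 occurrence(s) of x with (x * z)
  => ( ( x * z ) + z ) <= 17
stmt 4: z := x - x  -- replace 2 occurrence(s) of z with (x - x)
  => ( ( x * ( x - x ) ) + ( x - x ) ) <= 17
stmt 3: y := z * x  -- replace 0 occurrence(s) of y with (z * x)
  => ( ( x * ( x - x ) ) + ( x - x ) ) <= 17
stmt 2: y := z - 1  -- replace 0 occurrence(s) of y with (z - 1)
  => ( ( x * ( x - x ) ) + ( x - x ) ) <= 17
stmt 1: y := y - x  -- replace 0 occurrence(s) of y with (y - x)
  => ( ( x * ( x - x ) ) + ( x - x ) ) <= 17

Answer: ( ( x * ( x - x ) ) + ( x - x ) ) <= 17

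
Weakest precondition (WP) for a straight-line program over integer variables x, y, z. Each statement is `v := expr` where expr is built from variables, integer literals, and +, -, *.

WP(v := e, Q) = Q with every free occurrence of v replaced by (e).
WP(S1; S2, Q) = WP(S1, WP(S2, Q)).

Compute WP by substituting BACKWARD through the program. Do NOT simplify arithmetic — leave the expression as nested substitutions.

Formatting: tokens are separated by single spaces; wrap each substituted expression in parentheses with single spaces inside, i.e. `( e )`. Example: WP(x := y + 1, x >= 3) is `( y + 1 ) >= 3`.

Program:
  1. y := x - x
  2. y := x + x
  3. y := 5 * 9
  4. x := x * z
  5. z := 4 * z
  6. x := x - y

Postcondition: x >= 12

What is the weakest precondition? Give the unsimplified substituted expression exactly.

Answer: ( ( x * z ) - ( 5 * 9 ) ) >= 12

Derivation:
post: x >= 12
stmt 6: x := x - y  -- replace 1 occurrence(s) of x with (x - y)
  => ( x - y ) >= 12
stmt 5: z := 4 * z  -- replace 0 occurrence(s) of z with (4 * z)
  => ( x - y ) >= 12
stmt 4: x := x * z  -- replace 1 occurrence(s) of x with (x * z)
  => ( ( x * z ) - y ) >= 12
stmt 3: y := 5 * 9  -- replace 1 occurrence(s) of y with (5 * 9)
  => ( ( x * z ) - ( 5 * 9 ) ) >= 12
stmt 2: y := x + x  -- replace 0 occurrence(s) of y with (x + x)
  => ( ( x * z ) - ( 5 * 9 ) ) >= 12
stmt 1: y := x - x  -- replace 0 occurrence(s) of y with (x - x)
  => ( ( x * z ) - ( 5 * 9 ) ) >= 12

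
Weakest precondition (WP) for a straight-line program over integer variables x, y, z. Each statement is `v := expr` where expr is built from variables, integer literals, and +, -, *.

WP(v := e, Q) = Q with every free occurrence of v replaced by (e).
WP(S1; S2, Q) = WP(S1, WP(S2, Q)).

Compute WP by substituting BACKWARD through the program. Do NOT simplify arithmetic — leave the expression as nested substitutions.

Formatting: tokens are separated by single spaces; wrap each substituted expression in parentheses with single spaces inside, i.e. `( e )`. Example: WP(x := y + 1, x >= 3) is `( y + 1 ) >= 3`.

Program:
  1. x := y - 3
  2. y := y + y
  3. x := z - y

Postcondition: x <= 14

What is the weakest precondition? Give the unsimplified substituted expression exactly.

Answer: ( z - ( y + y ) ) <= 14

Derivation:
post: x <= 14
stmt 3: x := z - y  -- replace 1 occurrence(s) of x with (z - y)
  => ( z - y ) <= 14
stmt 2: y := y + y  -- replace 1 occurrence(s) of y with (y + y)
  => ( z - ( y + y ) ) <= 14
stmt 1: x := y - 3  -- replace 0 occurrence(s) of x with (y - 3)
  => ( z - ( y + y ) ) <= 14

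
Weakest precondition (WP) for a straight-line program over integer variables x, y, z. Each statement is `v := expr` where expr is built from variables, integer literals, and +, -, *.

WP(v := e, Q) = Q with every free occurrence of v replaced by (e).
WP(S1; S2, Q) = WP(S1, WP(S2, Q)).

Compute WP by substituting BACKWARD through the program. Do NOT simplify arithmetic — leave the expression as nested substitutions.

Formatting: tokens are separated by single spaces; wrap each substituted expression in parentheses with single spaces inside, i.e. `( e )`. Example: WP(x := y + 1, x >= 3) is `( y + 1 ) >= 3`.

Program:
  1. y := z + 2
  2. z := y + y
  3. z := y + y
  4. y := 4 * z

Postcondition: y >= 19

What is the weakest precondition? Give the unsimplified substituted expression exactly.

post: y >= 19
stmt 4: y := 4 * z  -- replace 1 occurrence(s) of y with (4 * z)
  => ( 4 * z ) >= 19
stmt 3: z := y + y  -- replace 1 occurrence(s) of z with (y + y)
  => ( 4 * ( y + y ) ) >= 19
stmt 2: z := y + y  -- replace 0 occurrence(s) of z with (y + y)
  => ( 4 * ( y + y ) ) >= 19
stmt 1: y := z + 2  -- replace 2 occurrence(s) of y with (z + 2)
  => ( 4 * ( ( z + 2 ) + ( z + 2 ) ) ) >= 19

Answer: ( 4 * ( ( z + 2 ) + ( z + 2 ) ) ) >= 19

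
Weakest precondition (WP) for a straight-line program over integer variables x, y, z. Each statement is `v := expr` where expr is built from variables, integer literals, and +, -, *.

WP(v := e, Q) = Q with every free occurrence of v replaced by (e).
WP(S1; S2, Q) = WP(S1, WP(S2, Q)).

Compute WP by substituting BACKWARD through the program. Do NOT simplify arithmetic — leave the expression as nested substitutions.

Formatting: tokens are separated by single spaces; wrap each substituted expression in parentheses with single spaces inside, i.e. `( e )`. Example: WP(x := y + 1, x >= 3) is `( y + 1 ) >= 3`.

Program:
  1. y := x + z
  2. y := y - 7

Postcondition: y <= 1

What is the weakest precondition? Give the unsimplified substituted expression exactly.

post: y <= 1
stmt 2: y := y - 7  -- replace 1 occurrence(s) of y with (y - 7)
  => ( y - 7 ) <= 1
stmt 1: y := x + z  -- replace 1 occurrence(s) of y with (x + z)
  => ( ( x + z ) - 7 ) <= 1

Answer: ( ( x + z ) - 7 ) <= 1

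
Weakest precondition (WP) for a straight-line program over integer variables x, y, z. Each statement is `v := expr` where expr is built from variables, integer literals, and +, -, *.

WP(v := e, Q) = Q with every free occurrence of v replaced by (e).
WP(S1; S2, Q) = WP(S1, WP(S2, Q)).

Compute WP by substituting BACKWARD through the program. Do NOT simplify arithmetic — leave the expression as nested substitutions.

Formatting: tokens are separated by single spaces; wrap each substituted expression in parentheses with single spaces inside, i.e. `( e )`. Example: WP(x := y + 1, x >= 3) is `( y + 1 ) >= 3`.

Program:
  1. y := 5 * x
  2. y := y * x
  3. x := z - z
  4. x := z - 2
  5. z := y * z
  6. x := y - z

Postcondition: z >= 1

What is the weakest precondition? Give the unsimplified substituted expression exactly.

post: z >= 1
stmt 6: x := y - z  -- replace 0 occurrence(s) of x with (y - z)
  => z >= 1
stmt 5: z := y * z  -- replace 1 occurrence(s) of z with (y * z)
  => ( y * z ) >= 1
stmt 4: x := z - 2  -- replace 0 occurrence(s) of x with (z - 2)
  => ( y * z ) >= 1
stmt 3: x := z - z  -- replace 0 occurrence(s) of x with (z - z)
  => ( y * z ) >= 1
stmt 2: y := y * x  -- replace 1 occurrence(s) of y with (y * x)
  => ( ( y * x ) * z ) >= 1
stmt 1: y := 5 * x  -- replace 1 occurrence(s) of y with (5 * x)
  => ( ( ( 5 * x ) * x ) * z ) >= 1

Answer: ( ( ( 5 * x ) * x ) * z ) >= 1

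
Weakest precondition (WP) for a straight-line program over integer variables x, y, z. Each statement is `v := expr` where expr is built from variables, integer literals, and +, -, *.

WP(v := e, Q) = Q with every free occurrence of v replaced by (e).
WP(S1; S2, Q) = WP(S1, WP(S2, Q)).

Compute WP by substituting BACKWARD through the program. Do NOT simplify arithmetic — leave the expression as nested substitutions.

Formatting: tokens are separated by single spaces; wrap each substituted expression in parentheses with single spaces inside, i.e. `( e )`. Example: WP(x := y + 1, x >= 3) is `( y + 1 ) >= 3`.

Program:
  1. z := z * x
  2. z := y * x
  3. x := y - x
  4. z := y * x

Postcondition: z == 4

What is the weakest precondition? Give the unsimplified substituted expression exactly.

post: z == 4
stmt 4: z := y * x  -- replace 1 occurrence(s) of z with (y * x)
  => ( y * x ) == 4
stmt 3: x := y - x  -- replace 1 occurrence(s) of x with (y - x)
  => ( y * ( y - x ) ) == 4
stmt 2: z := y * x  -- replace 0 occurrence(s) of z with (y * x)
  => ( y * ( y - x ) ) == 4
stmt 1: z := z * x  -- replace 0 occurrence(s) of z with (z * x)
  => ( y * ( y - x ) ) == 4

Answer: ( y * ( y - x ) ) == 4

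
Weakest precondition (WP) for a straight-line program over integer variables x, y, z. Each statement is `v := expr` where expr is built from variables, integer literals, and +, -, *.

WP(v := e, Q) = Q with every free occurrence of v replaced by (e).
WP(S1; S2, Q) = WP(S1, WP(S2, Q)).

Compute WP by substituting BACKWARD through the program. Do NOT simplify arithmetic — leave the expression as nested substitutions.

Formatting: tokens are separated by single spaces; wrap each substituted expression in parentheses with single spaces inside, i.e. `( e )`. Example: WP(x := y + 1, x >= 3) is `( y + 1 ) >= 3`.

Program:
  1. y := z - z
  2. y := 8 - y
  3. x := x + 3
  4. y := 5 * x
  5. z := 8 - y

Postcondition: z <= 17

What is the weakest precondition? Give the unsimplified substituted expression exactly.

post: z <= 17
stmt 5: z := 8 - y  -- replace 1 occurrence(s) of z with (8 - y)
  => ( 8 - y ) <= 17
stmt 4: y := 5 * x  -- replace 1 occurrence(s) of y with (5 * x)
  => ( 8 - ( 5 * x ) ) <= 17
stmt 3: x := x + 3  -- replace 1 occurrence(s) of x with (x + 3)
  => ( 8 - ( 5 * ( x + 3 ) ) ) <= 17
stmt 2: y := 8 - y  -- replace 0 occurrence(s) of y with (8 - y)
  => ( 8 - ( 5 * ( x + 3 ) ) ) <= 17
stmt 1: y := z - z  -- replace 0 occurrence(s) of y with (z - z)
  => ( 8 - ( 5 * ( x + 3 ) ) ) <= 17

Answer: ( 8 - ( 5 * ( x + 3 ) ) ) <= 17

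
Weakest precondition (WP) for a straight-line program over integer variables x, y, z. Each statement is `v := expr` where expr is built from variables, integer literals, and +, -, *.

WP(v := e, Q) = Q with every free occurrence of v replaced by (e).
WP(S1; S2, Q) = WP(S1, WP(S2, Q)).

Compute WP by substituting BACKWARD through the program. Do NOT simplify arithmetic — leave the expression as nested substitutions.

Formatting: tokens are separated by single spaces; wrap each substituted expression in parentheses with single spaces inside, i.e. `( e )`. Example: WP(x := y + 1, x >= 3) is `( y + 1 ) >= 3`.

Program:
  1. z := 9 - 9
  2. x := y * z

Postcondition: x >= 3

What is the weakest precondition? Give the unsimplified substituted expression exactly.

Answer: ( y * ( 9 - 9 ) ) >= 3

Derivation:
post: x >= 3
stmt 2: x := y * z  -- replace 1 occurrence(s) of x with (y * z)
  => ( y * z ) >= 3
stmt 1: z := 9 - 9  -- replace 1 occurrence(s) of z with (9 - 9)
  => ( y * ( 9 - 9 ) ) >= 3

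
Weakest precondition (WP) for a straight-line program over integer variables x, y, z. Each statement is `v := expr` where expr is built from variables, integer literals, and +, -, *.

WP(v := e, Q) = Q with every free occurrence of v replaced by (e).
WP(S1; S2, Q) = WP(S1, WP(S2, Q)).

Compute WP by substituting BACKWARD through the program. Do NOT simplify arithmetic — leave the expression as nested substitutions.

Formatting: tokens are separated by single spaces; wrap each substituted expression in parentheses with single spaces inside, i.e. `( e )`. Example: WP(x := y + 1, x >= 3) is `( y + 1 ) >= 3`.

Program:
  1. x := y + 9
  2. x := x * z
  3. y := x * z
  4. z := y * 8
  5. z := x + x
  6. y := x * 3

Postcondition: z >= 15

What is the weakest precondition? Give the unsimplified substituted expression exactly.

post: z >= 15
stmt 6: y := x * 3  -- replace 0 occurrence(s) of y with (x * 3)
  => z >= 15
stmt 5: z := x + x  -- replace 1 occurrence(s) of z with (x + x)
  => ( x + x ) >= 15
stmt 4: z := y * 8  -- replace 0 occurrence(s) of z with (y * 8)
  => ( x + x ) >= 15
stmt 3: y := x * z  -- replace 0 occurrence(s) of y with (x * z)
  => ( x + x ) >= 15
stmt 2: x := x * z  -- replace 2 occurrence(s) of x with (x * z)
  => ( ( x * z ) + ( x * z ) ) >= 15
stmt 1: x := y + 9  -- replace 2 occurrence(s) of x with (y + 9)
  => ( ( ( y + 9 ) * z ) + ( ( y + 9 ) * z ) ) >= 15

Answer: ( ( ( y + 9 ) * z ) + ( ( y + 9 ) * z ) ) >= 15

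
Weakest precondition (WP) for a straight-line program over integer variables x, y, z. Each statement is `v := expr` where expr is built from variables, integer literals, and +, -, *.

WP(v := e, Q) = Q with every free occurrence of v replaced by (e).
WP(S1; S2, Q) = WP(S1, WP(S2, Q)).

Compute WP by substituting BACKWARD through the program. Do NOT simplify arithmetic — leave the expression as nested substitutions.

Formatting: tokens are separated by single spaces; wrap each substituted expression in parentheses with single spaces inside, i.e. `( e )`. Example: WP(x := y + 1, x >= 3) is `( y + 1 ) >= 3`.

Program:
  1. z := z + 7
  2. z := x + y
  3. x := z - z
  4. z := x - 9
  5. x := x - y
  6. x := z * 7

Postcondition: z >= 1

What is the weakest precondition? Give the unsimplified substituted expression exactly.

Answer: ( ( ( x + y ) - ( x + y ) ) - 9 ) >= 1

Derivation:
post: z >= 1
stmt 6: x := z * 7  -- replace 0 occurrence(s) of x with (z * 7)
  => z >= 1
stmt 5: x := x - y  -- replace 0 occurrence(s) of x with (x - y)
  => z >= 1
stmt 4: z := x - 9  -- replace 1 occurrence(s) of z with (x - 9)
  => ( x - 9 ) >= 1
stmt 3: x := z - z  -- replace 1 occurrence(s) of x with (z - z)
  => ( ( z - z ) - 9 ) >= 1
stmt 2: z := x + y  -- replace 2 occurrence(s) of z with (x + y)
  => ( ( ( x + y ) - ( x + y ) ) - 9 ) >= 1
stmt 1: z := z + 7  -- replace 0 occurrence(s) of z with (z + 7)
  => ( ( ( x + y ) - ( x + y ) ) - 9 ) >= 1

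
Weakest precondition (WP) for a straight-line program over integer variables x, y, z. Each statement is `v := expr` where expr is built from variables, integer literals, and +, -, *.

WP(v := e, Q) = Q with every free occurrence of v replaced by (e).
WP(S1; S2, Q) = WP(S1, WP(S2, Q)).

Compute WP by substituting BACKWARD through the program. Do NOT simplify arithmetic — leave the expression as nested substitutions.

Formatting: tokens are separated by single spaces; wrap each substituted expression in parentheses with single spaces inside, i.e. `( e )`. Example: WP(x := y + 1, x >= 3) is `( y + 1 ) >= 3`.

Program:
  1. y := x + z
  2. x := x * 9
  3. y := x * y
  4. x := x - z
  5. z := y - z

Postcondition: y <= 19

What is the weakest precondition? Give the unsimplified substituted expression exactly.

Answer: ( ( x * 9 ) * ( x + z ) ) <= 19

Derivation:
post: y <= 19
stmt 5: z := y - z  -- replace 0 occurrence(s) of z with (y - z)
  => y <= 19
stmt 4: x := x - z  -- replace 0 occurrence(s) of x with (x - z)
  => y <= 19
stmt 3: y := x * y  -- replace 1 occurrence(s) of y with (x * y)
  => ( x * y ) <= 19
stmt 2: x := x * 9  -- replace 1 occurrence(s) of x with (x * 9)
  => ( ( x * 9 ) * y ) <= 19
stmt 1: y := x + z  -- replace 1 occurrence(s) of y with (x + z)
  => ( ( x * 9 ) * ( x + z ) ) <= 19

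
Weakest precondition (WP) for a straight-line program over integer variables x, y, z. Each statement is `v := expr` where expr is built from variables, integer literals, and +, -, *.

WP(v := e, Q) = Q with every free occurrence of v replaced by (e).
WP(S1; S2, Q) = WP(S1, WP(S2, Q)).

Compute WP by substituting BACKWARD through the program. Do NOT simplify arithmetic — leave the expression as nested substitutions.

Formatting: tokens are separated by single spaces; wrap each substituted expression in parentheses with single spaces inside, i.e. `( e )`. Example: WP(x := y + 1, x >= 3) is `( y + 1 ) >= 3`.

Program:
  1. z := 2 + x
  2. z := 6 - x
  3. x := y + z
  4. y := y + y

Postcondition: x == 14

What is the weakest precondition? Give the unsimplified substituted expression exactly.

Answer: ( y + ( 6 - x ) ) == 14

Derivation:
post: x == 14
stmt 4: y := y + y  -- replace 0 occurrence(s) of y with (y + y)
  => x == 14
stmt 3: x := y + z  -- replace 1 occurrence(s) of x with (y + z)
  => ( y + z ) == 14
stmt 2: z := 6 - x  -- replace 1 occurrence(s) of z with (6 - x)
  => ( y + ( 6 - x ) ) == 14
stmt 1: z := 2 + x  -- replace 0 occurrence(s) of z with (2 + x)
  => ( y + ( 6 - x ) ) == 14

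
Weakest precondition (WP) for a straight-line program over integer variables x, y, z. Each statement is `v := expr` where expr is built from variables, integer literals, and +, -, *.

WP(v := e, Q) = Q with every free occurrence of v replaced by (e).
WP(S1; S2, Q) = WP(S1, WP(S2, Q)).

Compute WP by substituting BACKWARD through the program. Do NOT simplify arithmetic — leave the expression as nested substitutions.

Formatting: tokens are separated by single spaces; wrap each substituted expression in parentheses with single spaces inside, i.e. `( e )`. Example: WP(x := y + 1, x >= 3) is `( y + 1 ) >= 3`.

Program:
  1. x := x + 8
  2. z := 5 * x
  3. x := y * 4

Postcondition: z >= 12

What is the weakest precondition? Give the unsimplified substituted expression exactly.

post: z >= 12
stmt 3: x := y * 4  -- replace 0 occurrence(s) of x with (y * 4)
  => z >= 12
stmt 2: z := 5 * x  -- replace 1 occurrence(s) of z with (5 * x)
  => ( 5 * x ) >= 12
stmt 1: x := x + 8  -- replace 1 occurrence(s) of x with (x + 8)
  => ( 5 * ( x + 8 ) ) >= 12

Answer: ( 5 * ( x + 8 ) ) >= 12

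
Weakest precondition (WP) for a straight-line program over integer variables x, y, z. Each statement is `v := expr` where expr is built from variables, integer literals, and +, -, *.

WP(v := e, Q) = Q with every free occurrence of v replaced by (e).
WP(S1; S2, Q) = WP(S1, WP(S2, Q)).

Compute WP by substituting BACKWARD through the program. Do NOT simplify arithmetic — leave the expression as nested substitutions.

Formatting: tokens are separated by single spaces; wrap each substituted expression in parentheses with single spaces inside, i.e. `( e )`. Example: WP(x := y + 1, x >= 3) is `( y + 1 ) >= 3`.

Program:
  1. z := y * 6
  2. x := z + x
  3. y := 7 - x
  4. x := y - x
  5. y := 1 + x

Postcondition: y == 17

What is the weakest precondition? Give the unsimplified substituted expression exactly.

Answer: ( 1 + ( ( 7 - ( ( y * 6 ) + x ) ) - ( ( y * 6 ) + x ) ) ) == 17

Derivation:
post: y == 17
stmt 5: y := 1 + x  -- replace 1 occurrence(s) of y with (1 + x)
  => ( 1 + x ) == 17
stmt 4: x := y - x  -- replace 1 occurrence(s) of x with (y - x)
  => ( 1 + ( y - x ) ) == 17
stmt 3: y := 7 - x  -- replace 1 occurrence(s) of y with (7 - x)
  => ( 1 + ( ( 7 - x ) - x ) ) == 17
stmt 2: x := z + x  -- replace 2 occurrence(s) of x with (z + x)
  => ( 1 + ( ( 7 - ( z + x ) ) - ( z + x ) ) ) == 17
stmt 1: z := y * 6  -- replace 2 occurrence(s) of z with (y * 6)
  => ( 1 + ( ( 7 - ( ( y * 6 ) + x ) ) - ( ( y * 6 ) + x ) ) ) == 17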